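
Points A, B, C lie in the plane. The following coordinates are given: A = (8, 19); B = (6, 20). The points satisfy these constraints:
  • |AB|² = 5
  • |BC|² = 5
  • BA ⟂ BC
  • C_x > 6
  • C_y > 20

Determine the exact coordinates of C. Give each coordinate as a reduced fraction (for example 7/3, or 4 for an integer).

1. C_x = 7  [[BA ⟂ BC ⇒ 2x-1y+8=0] ∩ [|C−(6, 20)|²=5]]
2. C_y = 22  [[BA ⟂ BC ⇒ 2x-1y+8=0] ∩ [|C−(6, 20)|²=5]]
   so C = (7, 22)

C = (7, 22)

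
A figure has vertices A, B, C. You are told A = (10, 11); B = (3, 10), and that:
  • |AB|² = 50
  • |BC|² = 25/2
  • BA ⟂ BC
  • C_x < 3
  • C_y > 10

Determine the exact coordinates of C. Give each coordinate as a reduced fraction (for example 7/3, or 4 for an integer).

1. C_x = 5/2  [[BA ⟂ BC ⇒ 7x+1y-31=0] ∩ [|C−(3, 10)|²=25/2]]
2. C_y = 27/2  [[BA ⟂ BC ⇒ 7x+1y-31=0] ∩ [|C−(3, 10)|²=25/2]]
   so C = (5/2, 27/2)

C = (5/2, 27/2)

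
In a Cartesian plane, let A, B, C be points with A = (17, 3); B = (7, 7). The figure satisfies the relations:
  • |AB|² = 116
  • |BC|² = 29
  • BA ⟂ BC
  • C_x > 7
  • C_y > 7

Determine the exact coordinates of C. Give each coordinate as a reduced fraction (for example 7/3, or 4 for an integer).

C = (9, 12)

1. C_x = 9  [[BA ⟂ BC ⇒ 10x-4y-42=0] ∩ [|C−(7, 7)|²=29]]
2. C_y = 12  [[BA ⟂ BC ⇒ 10x-4y-42=0] ∩ [|C−(7, 7)|²=29]]
   so C = (9, 12)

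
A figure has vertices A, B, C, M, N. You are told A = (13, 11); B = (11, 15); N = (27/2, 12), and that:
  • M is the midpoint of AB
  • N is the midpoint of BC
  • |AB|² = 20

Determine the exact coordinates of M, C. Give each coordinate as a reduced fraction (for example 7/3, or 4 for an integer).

1. M_x = 12  [2·M = A+B = (13, 11)+(11, 15)]
2. M_y = 13  [2·M = A+B = (13, 11)+(11, 15)]
   so M = (12, 13)
3. C_x = 16  [C = 2·N−B = 2·(27/2, 12)−(11, 15)]
4. C_y = 9  [C = 2·N−B = 2·(27/2, 12)−(11, 15)]
   so C = (16, 9)

M = (12, 13)
C = (16, 9)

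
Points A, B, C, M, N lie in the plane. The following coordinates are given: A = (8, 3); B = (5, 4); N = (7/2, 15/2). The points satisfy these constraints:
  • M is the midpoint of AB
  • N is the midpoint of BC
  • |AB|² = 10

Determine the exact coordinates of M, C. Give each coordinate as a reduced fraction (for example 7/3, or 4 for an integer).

M = (13/2, 7/2)
C = (2, 11)

1. M_x = 13/2  [2·M = A+B = (8, 3)+(5, 4)]
2. M_y = 7/2  [2·M = A+B = (8, 3)+(5, 4)]
   so M = (13/2, 7/2)
3. C_x = 2  [C = 2·N−B = 2·(7/2, 15/2)−(5, 4)]
4. C_y = 11  [C = 2·N−B = 2·(7/2, 15/2)−(5, 4)]
   so C = (2, 11)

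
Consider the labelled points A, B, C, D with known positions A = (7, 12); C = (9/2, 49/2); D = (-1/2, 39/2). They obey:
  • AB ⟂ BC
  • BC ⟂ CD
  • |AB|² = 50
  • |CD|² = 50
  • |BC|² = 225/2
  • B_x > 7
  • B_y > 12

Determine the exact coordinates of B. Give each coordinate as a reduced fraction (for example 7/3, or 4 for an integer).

B = (12, 17)

1. B_x = 12  [[BC ⟂ CD ⇒ 5x+5y-145=0] ∩ [|B−(7, 12)|²=50]]
2. B_y = 17  [[BC ⟂ CD ⇒ 5x+5y-145=0] ∩ [|B−(7, 12)|²=50]]
   so B = (12, 17)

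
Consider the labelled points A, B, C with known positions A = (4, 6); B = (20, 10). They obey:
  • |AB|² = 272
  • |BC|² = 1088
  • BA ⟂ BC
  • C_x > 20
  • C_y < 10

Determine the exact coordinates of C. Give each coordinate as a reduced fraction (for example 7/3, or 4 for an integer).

C = (28, -22)

1. C_x = 28  [[BA ⟂ BC ⇒ -16x-4y+360=0] ∩ [|C−(20, 10)|²=1088]]
2. C_y = -22  [[BA ⟂ BC ⇒ -16x-4y+360=0] ∩ [|C−(20, 10)|²=1088]]
   so C = (28, -22)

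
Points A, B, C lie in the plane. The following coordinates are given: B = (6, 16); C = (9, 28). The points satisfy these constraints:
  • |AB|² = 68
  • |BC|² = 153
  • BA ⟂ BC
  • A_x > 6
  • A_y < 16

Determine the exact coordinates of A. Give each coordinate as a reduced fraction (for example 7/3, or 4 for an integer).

1. A_x = 14  [[BA ⟂ BC ⇒ 3x+12y-210=0] ∩ [|A−(6, 16)|²=68]]
2. A_y = 14  [[BA ⟂ BC ⇒ 3x+12y-210=0] ∩ [|A−(6, 16)|²=68]]
   so A = (14, 14)

A = (14, 14)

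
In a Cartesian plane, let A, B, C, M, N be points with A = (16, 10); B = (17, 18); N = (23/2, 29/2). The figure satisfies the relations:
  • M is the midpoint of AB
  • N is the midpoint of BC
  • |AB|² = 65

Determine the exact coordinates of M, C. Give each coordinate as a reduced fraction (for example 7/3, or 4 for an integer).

1. M_x = 33/2  [2·M = A+B = (16, 10)+(17, 18)]
2. M_y = 14  [2·M = A+B = (16, 10)+(17, 18)]
   so M = (33/2, 14)
3. C_x = 6  [C = 2·N−B = 2·(23/2, 29/2)−(17, 18)]
4. C_y = 11  [C = 2·N−B = 2·(23/2, 29/2)−(17, 18)]
   so C = (6, 11)

M = (33/2, 14)
C = (6, 11)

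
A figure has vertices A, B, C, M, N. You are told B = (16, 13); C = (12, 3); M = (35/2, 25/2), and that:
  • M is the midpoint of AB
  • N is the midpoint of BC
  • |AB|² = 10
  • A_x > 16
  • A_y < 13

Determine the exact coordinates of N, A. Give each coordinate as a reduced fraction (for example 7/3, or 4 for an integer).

N = (14, 8)
A = (19, 12)

1. A_x = 19  [A = 2·M−B = 2·(35/2, 25/2)−(16, 13)]
2. A_y = 12  [A = 2·M−B = 2·(35/2, 25/2)−(16, 13)]
   so A = (19, 12)
3. N_x = 14  [2·N = B+C = (16, 13)+(12, 3)]
4. N_y = 8  [2·N = B+C = (16, 13)+(12, 3)]
   so N = (14, 8)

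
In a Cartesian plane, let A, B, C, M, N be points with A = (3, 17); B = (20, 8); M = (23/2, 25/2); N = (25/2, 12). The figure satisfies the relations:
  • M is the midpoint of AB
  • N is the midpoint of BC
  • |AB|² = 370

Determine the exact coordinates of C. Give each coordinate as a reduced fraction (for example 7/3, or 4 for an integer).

C = (5, 16)

1. C_x = 5  [C = 2·N−B = 2·(25/2, 12)−(20, 8)]
2. C_y = 16  [C = 2·N−B = 2·(25/2, 12)−(20, 8)]
   so C = (5, 16)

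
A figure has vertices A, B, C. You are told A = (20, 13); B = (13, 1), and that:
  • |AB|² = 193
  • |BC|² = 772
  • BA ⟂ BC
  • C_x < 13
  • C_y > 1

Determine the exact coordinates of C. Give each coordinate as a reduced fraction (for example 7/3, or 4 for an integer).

1. C_x = -11  [[BA ⟂ BC ⇒ 7x+12y-103=0] ∩ [|C−(13, 1)|²=772]]
2. C_y = 15  [[BA ⟂ BC ⇒ 7x+12y-103=0] ∩ [|C−(13, 1)|²=772]]
   so C = (-11, 15)

C = (-11, 15)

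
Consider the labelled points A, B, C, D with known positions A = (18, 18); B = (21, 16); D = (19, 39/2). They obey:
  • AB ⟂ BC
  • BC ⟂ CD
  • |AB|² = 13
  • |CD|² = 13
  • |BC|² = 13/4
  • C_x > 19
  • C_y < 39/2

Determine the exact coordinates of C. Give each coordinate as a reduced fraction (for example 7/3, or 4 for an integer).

1. C_x = 22  [[AB ⟂ BC ⇒ 3x-2y-31=0] ∩ [|C−(19, 39/2)|²=13]]
2. C_y = 35/2  [[AB ⟂ BC ⇒ 3x-2y-31=0] ∩ [|C−(19, 39/2)|²=13]]
   so C = (22, 35/2)

C = (22, 35/2)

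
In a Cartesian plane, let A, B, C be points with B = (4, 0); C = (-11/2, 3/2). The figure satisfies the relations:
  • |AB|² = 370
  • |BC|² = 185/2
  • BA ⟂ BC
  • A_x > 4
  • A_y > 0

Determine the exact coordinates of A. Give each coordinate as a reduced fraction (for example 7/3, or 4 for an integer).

A = (7, 19)

1. A_x = 7  [[BA ⟂ BC ⇒ -19/2x+3/2y+38=0] ∩ [|A−(4, 0)|²=370]]
2. A_y = 19  [[BA ⟂ BC ⇒ -19/2x+3/2y+38=0] ∩ [|A−(4, 0)|²=370]]
   so A = (7, 19)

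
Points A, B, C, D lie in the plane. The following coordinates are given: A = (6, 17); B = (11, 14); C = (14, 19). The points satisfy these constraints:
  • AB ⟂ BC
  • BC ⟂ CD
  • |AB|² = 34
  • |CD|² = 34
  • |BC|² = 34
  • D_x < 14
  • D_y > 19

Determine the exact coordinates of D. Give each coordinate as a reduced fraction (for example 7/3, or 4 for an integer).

1. D_x = 9  [[BC ⟂ CD ⇒ 3x+5y-137=0] ∩ [|D−(14, 19)|²=34]]
2. D_y = 22  [[BC ⟂ CD ⇒ 3x+5y-137=0] ∩ [|D−(14, 19)|²=34]]
   so D = (9, 22)

D = (9, 22)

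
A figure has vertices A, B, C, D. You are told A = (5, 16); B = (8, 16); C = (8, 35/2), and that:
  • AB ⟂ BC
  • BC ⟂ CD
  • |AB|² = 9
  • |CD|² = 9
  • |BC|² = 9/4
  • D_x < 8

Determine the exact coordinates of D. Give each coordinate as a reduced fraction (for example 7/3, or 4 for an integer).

1. D_x = 5  [[BC ⟂ CD ⇒ 3/2y-105/4=0] ∩ [|D−(8, 35/2)|²=9]]
2. D_y = 35/2  [[BC ⟂ CD ⇒ 3/2y-105/4=0] ∩ [|D−(8, 35/2)|²=9]]
   so D = (5, 35/2)

D = (5, 35/2)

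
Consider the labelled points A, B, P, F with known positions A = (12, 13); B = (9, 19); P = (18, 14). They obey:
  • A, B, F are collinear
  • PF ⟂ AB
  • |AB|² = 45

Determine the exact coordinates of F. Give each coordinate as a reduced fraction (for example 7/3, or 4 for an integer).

F = (64/5, 57/5)

1. F_x = 64/5  [[A, B, F are collinear ⇒ -6x-3y+111=0] ∩ [PF ⟂ AB ⇒ -3x+6y-30=0]]
2. F_y = 57/5  [[A, B, F are collinear ⇒ -6x-3y+111=0] ∩ [PF ⟂ AB ⇒ -3x+6y-30=0]]
   so F = (64/5, 57/5)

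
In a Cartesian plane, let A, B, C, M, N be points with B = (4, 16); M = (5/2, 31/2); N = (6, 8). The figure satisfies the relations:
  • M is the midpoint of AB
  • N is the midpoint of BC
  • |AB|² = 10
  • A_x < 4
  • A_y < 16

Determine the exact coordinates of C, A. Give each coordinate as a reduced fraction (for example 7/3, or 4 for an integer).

C = (8, 0)
A = (1, 15)

1. A_x = 1  [A = 2·M−B = 2·(5/2, 31/2)−(4, 16)]
2. A_y = 15  [A = 2·M−B = 2·(5/2, 31/2)−(4, 16)]
   so A = (1, 15)
3. C_x = 8  [C = 2·N−B = 2·(6, 8)−(4, 16)]
4. C_y = 0  [C = 2·N−B = 2·(6, 8)−(4, 16)]
   so C = (8, 0)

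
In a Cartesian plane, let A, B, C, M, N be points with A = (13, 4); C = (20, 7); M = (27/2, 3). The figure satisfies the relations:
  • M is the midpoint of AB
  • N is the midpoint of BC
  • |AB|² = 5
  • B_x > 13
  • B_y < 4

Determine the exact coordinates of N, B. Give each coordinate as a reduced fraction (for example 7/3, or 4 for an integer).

1. B_x = 14  [B = 2·M−A = 2·(27/2, 3)−(13, 4)]
2. B_y = 2  [B = 2·M−A = 2·(27/2, 3)−(13, 4)]
   so B = (14, 2)
3. N_x = 17  [2·N = B+C = (14, 2)+(20, 7)]
4. N_y = 9/2  [2·N = B+C = (14, 2)+(20, 7)]
   so N = (17, 9/2)

N = (17, 9/2)
B = (14, 2)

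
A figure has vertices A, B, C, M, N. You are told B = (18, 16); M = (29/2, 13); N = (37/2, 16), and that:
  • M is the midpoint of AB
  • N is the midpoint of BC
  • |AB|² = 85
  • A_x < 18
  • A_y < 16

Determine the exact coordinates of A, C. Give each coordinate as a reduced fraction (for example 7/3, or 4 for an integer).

A = (11, 10)
C = (19, 16)

1. A_x = 11  [A = 2·M−B = 2·(29/2, 13)−(18, 16)]
2. A_y = 10  [A = 2·M−B = 2·(29/2, 13)−(18, 16)]
   so A = (11, 10)
3. C_x = 19  [C = 2·N−B = 2·(37/2, 16)−(18, 16)]
4. C_y = 16  [C = 2·N−B = 2·(37/2, 16)−(18, 16)]
   so C = (19, 16)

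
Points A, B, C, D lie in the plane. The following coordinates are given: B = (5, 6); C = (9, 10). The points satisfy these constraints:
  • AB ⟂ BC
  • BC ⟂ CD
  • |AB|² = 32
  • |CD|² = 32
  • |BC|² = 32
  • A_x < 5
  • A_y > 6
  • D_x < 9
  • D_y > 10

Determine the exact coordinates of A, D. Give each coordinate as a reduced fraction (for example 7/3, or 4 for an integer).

1. A_x = 1  [[AB ⟂ BC ⇒ -4x-4y+44=0] ∩ [|A−(5, 6)|²=32]]
2. A_y = 10  [[AB ⟂ BC ⇒ -4x-4y+44=0] ∩ [|A−(5, 6)|²=32]]
   so A = (1, 10)
3. D_x = 5  [[BC ⟂ CD ⇒ 4x+4y-76=0] ∩ [|D−(9, 10)|²=32]]
4. D_y = 14  [[BC ⟂ CD ⇒ 4x+4y-76=0] ∩ [|D−(9, 10)|²=32]]
   so D = (5, 14)

A = (1, 10)
D = (5, 14)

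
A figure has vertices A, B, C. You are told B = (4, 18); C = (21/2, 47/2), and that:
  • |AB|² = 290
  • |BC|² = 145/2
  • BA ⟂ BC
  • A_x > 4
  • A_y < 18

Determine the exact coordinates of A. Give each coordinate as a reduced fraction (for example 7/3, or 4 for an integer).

A = (15, 5)

1. A_x = 15  [[BA ⟂ BC ⇒ 13/2x+11/2y-125=0] ∩ [|A−(4, 18)|²=290]]
2. A_y = 5  [[BA ⟂ BC ⇒ 13/2x+11/2y-125=0] ∩ [|A−(4, 18)|²=290]]
   so A = (15, 5)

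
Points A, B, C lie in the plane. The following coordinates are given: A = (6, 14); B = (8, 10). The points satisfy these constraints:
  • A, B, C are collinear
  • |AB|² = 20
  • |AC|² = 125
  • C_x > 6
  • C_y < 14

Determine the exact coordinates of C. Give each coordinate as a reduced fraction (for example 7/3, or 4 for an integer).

C = (11, 4)

1. C_x = 11  [[A, B, C are collinear ⇒ 4x+2y-52=0] ∩ [|C−(6, 14)|²=125]]
2. C_y = 4  [[A, B, C are collinear ⇒ 4x+2y-52=0] ∩ [|C−(6, 14)|²=125]]
   so C = (11, 4)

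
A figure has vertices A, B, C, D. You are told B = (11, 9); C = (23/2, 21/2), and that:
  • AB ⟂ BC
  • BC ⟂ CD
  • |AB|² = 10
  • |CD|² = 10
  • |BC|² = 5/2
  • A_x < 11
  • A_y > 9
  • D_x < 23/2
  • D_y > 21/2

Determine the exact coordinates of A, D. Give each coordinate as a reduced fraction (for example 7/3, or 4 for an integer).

A = (8, 10)
D = (17/2, 23/2)

1. A_x = 8  [[AB ⟂ BC ⇒ -1/2x-3/2y+19=0] ∩ [|A−(11, 9)|²=10]]
2. A_y = 10  [[AB ⟂ BC ⇒ -1/2x-3/2y+19=0] ∩ [|A−(11, 9)|²=10]]
   so A = (8, 10)
3. D_x = 17/2  [[BC ⟂ CD ⇒ 1/2x+3/2y-43/2=0] ∩ [|D−(23/2, 21/2)|²=10]]
4. D_y = 23/2  [[BC ⟂ CD ⇒ 1/2x+3/2y-43/2=0] ∩ [|D−(23/2, 21/2)|²=10]]
   so D = (17/2, 23/2)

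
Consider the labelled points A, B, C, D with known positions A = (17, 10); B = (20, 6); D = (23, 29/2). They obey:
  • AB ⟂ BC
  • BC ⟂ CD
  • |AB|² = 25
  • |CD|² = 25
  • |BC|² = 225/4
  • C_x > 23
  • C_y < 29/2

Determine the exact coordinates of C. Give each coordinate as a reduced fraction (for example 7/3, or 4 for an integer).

C = (26, 21/2)

1. C_x = 26  [[AB ⟂ BC ⇒ 3x-4y-36=0] ∩ [|C−(23, 29/2)|²=25]]
2. C_y = 21/2  [[AB ⟂ BC ⇒ 3x-4y-36=0] ∩ [|C−(23, 29/2)|²=25]]
   so C = (26, 21/2)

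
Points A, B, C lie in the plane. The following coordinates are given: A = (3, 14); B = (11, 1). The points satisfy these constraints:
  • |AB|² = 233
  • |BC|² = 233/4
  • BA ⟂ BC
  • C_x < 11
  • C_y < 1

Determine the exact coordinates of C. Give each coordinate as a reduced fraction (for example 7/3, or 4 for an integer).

C = (9/2, -3)

1. C_x = 9/2  [[BA ⟂ BC ⇒ -8x+13y+75=0] ∩ [|C−(11, 1)|²=233/4]]
2. C_y = -3  [[BA ⟂ BC ⇒ -8x+13y+75=0] ∩ [|C−(11, 1)|²=233/4]]
   so C = (9/2, -3)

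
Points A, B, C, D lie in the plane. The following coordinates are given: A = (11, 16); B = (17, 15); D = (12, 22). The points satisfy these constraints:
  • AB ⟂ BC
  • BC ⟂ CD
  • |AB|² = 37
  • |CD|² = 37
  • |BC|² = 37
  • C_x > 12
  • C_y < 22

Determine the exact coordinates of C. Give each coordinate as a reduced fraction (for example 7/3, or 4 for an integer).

1. C_x = 18  [[AB ⟂ BC ⇒ 6x-1y-87=0] ∩ [|C−(12, 22)|²=37]]
2. C_y = 21  [[AB ⟂ BC ⇒ 6x-1y-87=0] ∩ [|C−(12, 22)|²=37]]
   so C = (18, 21)

C = (18, 21)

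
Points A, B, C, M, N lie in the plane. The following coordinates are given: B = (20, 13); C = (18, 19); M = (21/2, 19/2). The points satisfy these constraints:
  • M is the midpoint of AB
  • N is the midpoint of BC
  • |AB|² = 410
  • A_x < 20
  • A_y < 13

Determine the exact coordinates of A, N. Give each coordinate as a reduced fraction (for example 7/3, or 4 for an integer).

1. A_x = 1  [A = 2·M−B = 2·(21/2, 19/2)−(20, 13)]
2. A_y = 6  [A = 2·M−B = 2·(21/2, 19/2)−(20, 13)]
   so A = (1, 6)
3. N_x = 19  [2·N = B+C = (20, 13)+(18, 19)]
4. N_y = 16  [2·N = B+C = (20, 13)+(18, 19)]
   so N = (19, 16)

A = (1, 6)
N = (19, 16)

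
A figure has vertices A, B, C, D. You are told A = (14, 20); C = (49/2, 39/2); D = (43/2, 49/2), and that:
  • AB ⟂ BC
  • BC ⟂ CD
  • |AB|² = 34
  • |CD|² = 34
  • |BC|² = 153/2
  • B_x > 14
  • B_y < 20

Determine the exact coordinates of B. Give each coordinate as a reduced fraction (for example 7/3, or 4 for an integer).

B = (17, 15)

1. B_x = 17  [[BC ⟂ CD ⇒ 3x-5y+24=0] ∩ [|B−(14, 20)|²=34]]
2. B_y = 15  [[BC ⟂ CD ⇒ 3x-5y+24=0] ∩ [|B−(14, 20)|²=34]]
   so B = (17, 15)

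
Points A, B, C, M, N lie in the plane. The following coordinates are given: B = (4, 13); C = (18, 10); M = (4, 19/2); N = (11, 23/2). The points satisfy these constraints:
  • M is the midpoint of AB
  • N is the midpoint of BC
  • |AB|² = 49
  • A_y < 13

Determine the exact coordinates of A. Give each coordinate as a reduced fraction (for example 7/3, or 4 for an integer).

1. A_x = 4  [A = 2·M−B = 2·(4, 19/2)−(4, 13)]
2. A_y = 6  [A = 2·M−B = 2·(4, 19/2)−(4, 13)]
   so A = (4, 6)

A = (4, 6)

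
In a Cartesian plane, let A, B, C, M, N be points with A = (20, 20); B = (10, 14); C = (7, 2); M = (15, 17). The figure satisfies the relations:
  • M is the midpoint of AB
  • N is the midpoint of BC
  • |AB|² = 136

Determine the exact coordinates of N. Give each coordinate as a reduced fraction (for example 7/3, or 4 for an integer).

N = (17/2, 8)

1. N_x = 17/2  [2·N = B+C = (10, 14)+(7, 2)]
2. N_y = 8  [2·N = B+C = (10, 14)+(7, 2)]
   so N = (17/2, 8)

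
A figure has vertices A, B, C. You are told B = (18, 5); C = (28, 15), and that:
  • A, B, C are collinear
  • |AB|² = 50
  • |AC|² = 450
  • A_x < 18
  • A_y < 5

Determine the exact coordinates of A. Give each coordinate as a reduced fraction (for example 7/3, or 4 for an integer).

1. A_x = 13  [[A, B, C are collinear ⇒ -10x+10y+130=0] ∩ [|A−(18, 5)|²=50]]
2. A_y = 0  [[A, B, C are collinear ⇒ -10x+10y+130=0] ∩ [|A−(18, 5)|²=50]]
   so A = (13, 0)

A = (13, 0)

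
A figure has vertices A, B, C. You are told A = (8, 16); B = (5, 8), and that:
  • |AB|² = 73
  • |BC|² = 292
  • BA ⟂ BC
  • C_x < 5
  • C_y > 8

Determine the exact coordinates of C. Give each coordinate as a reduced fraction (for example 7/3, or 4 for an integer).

1. C_x = -11  [[BA ⟂ BC ⇒ 3x+8y-79=0] ∩ [|C−(5, 8)|²=292]]
2. C_y = 14  [[BA ⟂ BC ⇒ 3x+8y-79=0] ∩ [|C−(5, 8)|²=292]]
   so C = (-11, 14)

C = (-11, 14)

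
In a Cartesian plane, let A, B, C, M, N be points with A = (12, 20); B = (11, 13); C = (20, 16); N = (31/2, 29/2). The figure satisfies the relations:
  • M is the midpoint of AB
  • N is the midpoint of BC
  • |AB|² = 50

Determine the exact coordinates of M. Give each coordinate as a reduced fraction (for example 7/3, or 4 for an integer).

1. M_x = 23/2  [2·M = A+B = (12, 20)+(11, 13)]
2. M_y = 33/2  [2·M = A+B = (12, 20)+(11, 13)]
   so M = (23/2, 33/2)

M = (23/2, 33/2)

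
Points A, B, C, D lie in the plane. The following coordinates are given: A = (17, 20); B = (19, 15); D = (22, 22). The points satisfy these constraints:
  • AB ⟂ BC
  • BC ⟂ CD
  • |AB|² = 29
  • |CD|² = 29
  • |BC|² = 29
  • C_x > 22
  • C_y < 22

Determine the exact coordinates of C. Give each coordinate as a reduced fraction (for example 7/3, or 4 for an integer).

C = (24, 17)

1. C_x = 24  [[AB ⟂ BC ⇒ 2x-5y+37=0] ∩ [|C−(22, 22)|²=29]]
2. C_y = 17  [[AB ⟂ BC ⇒ 2x-5y+37=0] ∩ [|C−(22, 22)|²=29]]
   so C = (24, 17)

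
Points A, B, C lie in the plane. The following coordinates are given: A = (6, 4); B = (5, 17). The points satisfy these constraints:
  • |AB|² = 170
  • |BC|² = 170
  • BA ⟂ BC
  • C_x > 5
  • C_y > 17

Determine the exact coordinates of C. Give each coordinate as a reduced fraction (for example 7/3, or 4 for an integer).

1. C_x = 18  [[BA ⟂ BC ⇒ 1x-13y+216=0] ∩ [|C−(5, 17)|²=170]]
2. C_y = 18  [[BA ⟂ BC ⇒ 1x-13y+216=0] ∩ [|C−(5, 17)|²=170]]
   so C = (18, 18)

C = (18, 18)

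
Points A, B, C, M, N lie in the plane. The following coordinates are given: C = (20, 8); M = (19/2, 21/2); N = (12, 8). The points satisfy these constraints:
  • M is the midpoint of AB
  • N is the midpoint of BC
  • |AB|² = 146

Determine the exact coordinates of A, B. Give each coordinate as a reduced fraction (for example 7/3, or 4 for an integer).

A = (15, 13)
B = (4, 8)

1. B_x = 4  [B = 2·N−C = 2·(12, 8)−(20, 8)]
2. B_y = 8  [B = 2·N−C = 2·(12, 8)−(20, 8)]
   so B = (4, 8)
3. A_x = 15  [A = 2·M−B = 2·(19/2, 21/2)−(4, 8)]
4. A_y = 13  [A = 2·M−B = 2·(19/2, 21/2)−(4, 8)]
   so A = (15, 13)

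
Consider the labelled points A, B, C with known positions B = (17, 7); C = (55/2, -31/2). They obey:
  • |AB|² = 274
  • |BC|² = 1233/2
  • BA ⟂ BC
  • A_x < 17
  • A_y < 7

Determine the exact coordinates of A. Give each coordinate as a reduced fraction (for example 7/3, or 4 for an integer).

1. A_x = 2  [[BA ⟂ BC ⇒ 21/2x-45/2y-21=0] ∩ [|A−(17, 7)|²=274]]
2. A_y = 0  [[BA ⟂ BC ⇒ 21/2x-45/2y-21=0] ∩ [|A−(17, 7)|²=274]]
   so A = (2, 0)

A = (2, 0)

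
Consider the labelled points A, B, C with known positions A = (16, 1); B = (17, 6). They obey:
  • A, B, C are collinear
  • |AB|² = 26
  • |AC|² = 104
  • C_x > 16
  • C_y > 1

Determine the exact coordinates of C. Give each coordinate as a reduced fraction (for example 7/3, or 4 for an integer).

1. C_x = 18  [[A, B, C are collinear ⇒ -5x+1y+79=0] ∩ [|C−(16, 1)|²=104]]
2. C_y = 11  [[A, B, C are collinear ⇒ -5x+1y+79=0] ∩ [|C−(16, 1)|²=104]]
   so C = (18, 11)

C = (18, 11)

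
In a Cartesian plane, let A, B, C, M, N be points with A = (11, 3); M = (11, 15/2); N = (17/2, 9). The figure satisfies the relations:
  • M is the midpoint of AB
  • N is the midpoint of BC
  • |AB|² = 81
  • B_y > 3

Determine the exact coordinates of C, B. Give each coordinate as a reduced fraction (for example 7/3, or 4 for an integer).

C = (6, 6)
B = (11, 12)

1. B_x = 11  [B = 2·M−A = 2·(11, 15/2)−(11, 3)]
2. B_y = 12  [B = 2·M−A = 2·(11, 15/2)−(11, 3)]
   so B = (11, 12)
3. C_x = 6  [C = 2·N−B = 2·(17/2, 9)−(11, 12)]
4. C_y = 6  [C = 2·N−B = 2·(17/2, 9)−(11, 12)]
   so C = (6, 6)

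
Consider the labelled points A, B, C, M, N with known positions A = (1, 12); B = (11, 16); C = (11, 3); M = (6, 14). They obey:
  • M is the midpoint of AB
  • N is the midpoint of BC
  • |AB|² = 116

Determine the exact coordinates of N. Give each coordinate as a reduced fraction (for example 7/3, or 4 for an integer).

N = (11, 19/2)

1. N_x = 11  [2·N = B+C = (11, 16)+(11, 3)]
2. N_y = 19/2  [2·N = B+C = (11, 16)+(11, 3)]
   so N = (11, 19/2)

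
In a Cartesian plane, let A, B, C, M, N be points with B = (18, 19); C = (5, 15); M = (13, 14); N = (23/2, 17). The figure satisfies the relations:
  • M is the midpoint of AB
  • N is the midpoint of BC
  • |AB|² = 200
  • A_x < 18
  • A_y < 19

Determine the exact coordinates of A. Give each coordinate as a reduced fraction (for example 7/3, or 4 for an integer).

1. A_x = 8  [A = 2·M−B = 2·(13, 14)−(18, 19)]
2. A_y = 9  [A = 2·M−B = 2·(13, 14)−(18, 19)]
   so A = (8, 9)

A = (8, 9)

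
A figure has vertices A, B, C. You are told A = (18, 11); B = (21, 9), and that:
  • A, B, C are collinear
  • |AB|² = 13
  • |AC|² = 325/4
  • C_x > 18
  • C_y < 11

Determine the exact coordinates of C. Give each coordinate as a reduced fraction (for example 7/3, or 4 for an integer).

C = (51/2, 6)

1. C_x = 51/2  [[A, B, C are collinear ⇒ 2x+3y-69=0] ∩ [|C−(18, 11)|²=325/4]]
2. C_y = 6  [[A, B, C are collinear ⇒ 2x+3y-69=0] ∩ [|C−(18, 11)|²=325/4]]
   so C = (51/2, 6)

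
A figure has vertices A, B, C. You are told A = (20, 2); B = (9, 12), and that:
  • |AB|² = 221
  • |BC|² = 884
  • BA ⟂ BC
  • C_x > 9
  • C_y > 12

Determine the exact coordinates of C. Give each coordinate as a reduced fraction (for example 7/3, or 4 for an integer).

1. C_x = 29  [[BA ⟂ BC ⇒ 11x-10y+21=0] ∩ [|C−(9, 12)|²=884]]
2. C_y = 34  [[BA ⟂ BC ⇒ 11x-10y+21=0] ∩ [|C−(9, 12)|²=884]]
   so C = (29, 34)

C = (29, 34)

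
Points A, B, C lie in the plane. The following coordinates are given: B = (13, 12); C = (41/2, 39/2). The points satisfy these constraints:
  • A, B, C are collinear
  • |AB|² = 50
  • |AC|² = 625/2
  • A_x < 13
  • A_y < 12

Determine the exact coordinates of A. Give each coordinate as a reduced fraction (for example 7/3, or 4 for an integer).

A = (8, 7)

1. A_x = 8  [[A, B, C are collinear ⇒ -15/2x+15/2y+15/2=0] ∩ [|A−(13, 12)|²=50]]
2. A_y = 7  [[A, B, C are collinear ⇒ -15/2x+15/2y+15/2=0] ∩ [|A−(13, 12)|²=50]]
   so A = (8, 7)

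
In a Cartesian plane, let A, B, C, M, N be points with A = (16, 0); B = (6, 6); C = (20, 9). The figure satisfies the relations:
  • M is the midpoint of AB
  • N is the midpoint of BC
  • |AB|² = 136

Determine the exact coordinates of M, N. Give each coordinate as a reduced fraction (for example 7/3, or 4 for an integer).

M = (11, 3)
N = (13, 15/2)

1. M_x = 11  [2·M = A+B = (16, 0)+(6, 6)]
2. M_y = 3  [2·M = A+B = (16, 0)+(6, 6)]
   so M = (11, 3)
3. N_x = 13  [2·N = B+C = (6, 6)+(20, 9)]
4. N_y = 15/2  [2·N = B+C = (6, 6)+(20, 9)]
   so N = (13, 15/2)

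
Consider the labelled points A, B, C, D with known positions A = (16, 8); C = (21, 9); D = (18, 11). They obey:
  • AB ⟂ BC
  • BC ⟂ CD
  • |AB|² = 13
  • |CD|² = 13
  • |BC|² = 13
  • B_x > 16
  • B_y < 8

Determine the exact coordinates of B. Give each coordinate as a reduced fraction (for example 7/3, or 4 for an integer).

B = (19, 6)

1. B_x = 19  [[BC ⟂ CD ⇒ 3x-2y-45=0] ∩ [|B−(16, 8)|²=13]]
2. B_y = 6  [[BC ⟂ CD ⇒ 3x-2y-45=0] ∩ [|B−(16, 8)|²=13]]
   so B = (19, 6)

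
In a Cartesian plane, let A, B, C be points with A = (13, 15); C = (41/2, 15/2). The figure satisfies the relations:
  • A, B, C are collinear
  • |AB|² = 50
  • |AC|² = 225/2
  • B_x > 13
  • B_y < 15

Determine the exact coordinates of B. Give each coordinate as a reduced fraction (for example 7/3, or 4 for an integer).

1. B_x = 18  [[A, B, C are collinear ⇒ -15/2x-15/2y+210=0] ∩ [|B−(13, 15)|²=50]]
2. B_y = 10  [[A, B, C are collinear ⇒ -15/2x-15/2y+210=0] ∩ [|B−(13, 15)|²=50]]
   so B = (18, 10)

B = (18, 10)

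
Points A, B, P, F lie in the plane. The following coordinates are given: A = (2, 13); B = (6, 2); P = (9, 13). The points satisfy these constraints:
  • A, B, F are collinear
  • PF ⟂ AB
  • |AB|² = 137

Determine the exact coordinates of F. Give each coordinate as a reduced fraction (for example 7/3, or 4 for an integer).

1. F_x = 386/137  [[A, B, F are collinear ⇒ 11x+4y-74=0] ∩ [PF ⟂ AB ⇒ 4x-11y+107=0]]
2. F_y = 1473/137  [[A, B, F are collinear ⇒ 11x+4y-74=0] ∩ [PF ⟂ AB ⇒ 4x-11y+107=0]]
   so F = (386/137, 1473/137)

F = (386/137, 1473/137)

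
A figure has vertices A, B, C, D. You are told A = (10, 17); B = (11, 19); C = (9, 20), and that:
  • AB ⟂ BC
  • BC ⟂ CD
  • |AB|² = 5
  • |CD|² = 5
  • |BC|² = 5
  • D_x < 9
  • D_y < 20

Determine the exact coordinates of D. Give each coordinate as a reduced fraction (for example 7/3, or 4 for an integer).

1. D_x = 8  [[BC ⟂ CD ⇒ -2x+1y-2=0] ∩ [|D−(9, 20)|²=5]]
2. D_y = 18  [[BC ⟂ CD ⇒ -2x+1y-2=0] ∩ [|D−(9, 20)|²=5]]
   so D = (8, 18)

D = (8, 18)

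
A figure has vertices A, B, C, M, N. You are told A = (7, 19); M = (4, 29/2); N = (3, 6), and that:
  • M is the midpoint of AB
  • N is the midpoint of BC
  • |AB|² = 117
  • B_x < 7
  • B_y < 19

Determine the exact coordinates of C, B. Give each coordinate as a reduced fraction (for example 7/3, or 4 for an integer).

1. B_x = 1  [B = 2·M−A = 2·(4, 29/2)−(7, 19)]
2. B_y = 10  [B = 2·M−A = 2·(4, 29/2)−(7, 19)]
   so B = (1, 10)
3. C_x = 5  [C = 2·N−B = 2·(3, 6)−(1, 10)]
4. C_y = 2  [C = 2·N−B = 2·(3, 6)−(1, 10)]
   so C = (5, 2)

C = (5, 2)
B = (1, 10)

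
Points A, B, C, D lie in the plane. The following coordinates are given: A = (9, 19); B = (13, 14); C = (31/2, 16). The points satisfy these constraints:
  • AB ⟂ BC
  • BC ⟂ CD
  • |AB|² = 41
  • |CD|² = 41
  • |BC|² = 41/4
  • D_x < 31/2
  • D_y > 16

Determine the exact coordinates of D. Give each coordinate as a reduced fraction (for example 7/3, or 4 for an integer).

1. D_x = 23/2  [[BC ⟂ CD ⇒ 5/2x+2y-283/4=0] ∩ [|D−(31/2, 16)|²=41]]
2. D_y = 21  [[BC ⟂ CD ⇒ 5/2x+2y-283/4=0] ∩ [|D−(31/2, 16)|²=41]]
   so D = (23/2, 21)

D = (23/2, 21)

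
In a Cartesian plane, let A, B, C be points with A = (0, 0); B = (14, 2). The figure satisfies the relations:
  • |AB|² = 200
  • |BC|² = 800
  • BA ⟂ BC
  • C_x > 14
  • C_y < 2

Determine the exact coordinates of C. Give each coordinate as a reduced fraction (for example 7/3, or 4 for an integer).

C = (18, -26)

1. C_x = 18  [[BA ⟂ BC ⇒ -14x-2y+200=0] ∩ [|C−(14, 2)|²=800]]
2. C_y = -26  [[BA ⟂ BC ⇒ -14x-2y+200=0] ∩ [|C−(14, 2)|²=800]]
   so C = (18, -26)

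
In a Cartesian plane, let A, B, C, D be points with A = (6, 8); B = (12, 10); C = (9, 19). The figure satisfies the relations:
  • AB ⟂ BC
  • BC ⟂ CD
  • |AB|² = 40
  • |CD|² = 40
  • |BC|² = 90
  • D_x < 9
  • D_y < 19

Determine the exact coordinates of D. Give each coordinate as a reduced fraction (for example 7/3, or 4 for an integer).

D = (3, 17)

1. D_x = 3  [[BC ⟂ CD ⇒ -3x+9y-144=0] ∩ [|D−(9, 19)|²=40]]
2. D_y = 17  [[BC ⟂ CD ⇒ -3x+9y-144=0] ∩ [|D−(9, 19)|²=40]]
   so D = (3, 17)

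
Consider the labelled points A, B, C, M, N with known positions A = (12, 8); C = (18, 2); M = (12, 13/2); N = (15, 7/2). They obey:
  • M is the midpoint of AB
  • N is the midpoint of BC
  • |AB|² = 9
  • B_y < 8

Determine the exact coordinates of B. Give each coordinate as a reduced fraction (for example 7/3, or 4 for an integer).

B = (12, 5)

1. B_x = 12  [B = 2·M−A = 2·(12, 13/2)−(12, 8)]
2. B_y = 5  [B = 2·M−A = 2·(12, 13/2)−(12, 8)]
   so B = (12, 5)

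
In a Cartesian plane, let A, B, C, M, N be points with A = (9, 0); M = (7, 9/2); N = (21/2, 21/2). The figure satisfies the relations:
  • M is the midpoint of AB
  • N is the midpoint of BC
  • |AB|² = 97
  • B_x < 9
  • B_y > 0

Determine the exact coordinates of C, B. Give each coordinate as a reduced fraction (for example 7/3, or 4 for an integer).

C = (16, 12)
B = (5, 9)

1. B_x = 5  [B = 2·M−A = 2·(7, 9/2)−(9, 0)]
2. B_y = 9  [B = 2·M−A = 2·(7, 9/2)−(9, 0)]
   so B = (5, 9)
3. C_x = 16  [C = 2·N−B = 2·(21/2, 21/2)−(5, 9)]
4. C_y = 12  [C = 2·N−B = 2·(21/2, 21/2)−(5, 9)]
   so C = (16, 12)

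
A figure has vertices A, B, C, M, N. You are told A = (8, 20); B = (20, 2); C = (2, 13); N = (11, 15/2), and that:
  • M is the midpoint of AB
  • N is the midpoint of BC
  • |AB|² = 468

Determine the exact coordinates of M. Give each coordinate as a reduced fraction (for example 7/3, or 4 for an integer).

M = (14, 11)

1. M_x = 14  [2·M = A+B = (8, 20)+(20, 2)]
2. M_y = 11  [2·M = A+B = (8, 20)+(20, 2)]
   so M = (14, 11)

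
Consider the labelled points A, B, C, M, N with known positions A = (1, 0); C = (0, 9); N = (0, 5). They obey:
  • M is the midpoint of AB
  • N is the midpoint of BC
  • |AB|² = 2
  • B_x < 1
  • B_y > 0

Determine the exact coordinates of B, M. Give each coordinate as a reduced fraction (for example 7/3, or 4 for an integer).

B = (0, 1)
M = (1/2, 1/2)

1. B_x = 0  [B = 2·N−C = 2·(0, 5)−(0, 9)]
2. B_y = 1  [B = 2·N−C = 2·(0, 5)−(0, 9)]
   so B = (0, 1)
3. M_x = 1/2  [2·M = A+B = (1, 0)+(0, 1)]
4. M_y = 1/2  [2·M = A+B = (1, 0)+(0, 1)]
   so M = (1/2, 1/2)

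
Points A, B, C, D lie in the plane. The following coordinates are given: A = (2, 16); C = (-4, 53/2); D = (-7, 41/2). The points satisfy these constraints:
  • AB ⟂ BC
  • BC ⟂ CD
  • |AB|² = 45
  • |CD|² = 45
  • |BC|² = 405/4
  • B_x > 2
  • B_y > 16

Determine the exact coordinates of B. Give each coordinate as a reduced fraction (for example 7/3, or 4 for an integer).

B = (5, 22)

1. B_x = 5  [[BC ⟂ CD ⇒ 3x+6y-147=0] ∩ [|B−(2, 16)|²=45]]
2. B_y = 22  [[BC ⟂ CD ⇒ 3x+6y-147=0] ∩ [|B−(2, 16)|²=45]]
   so B = (5, 22)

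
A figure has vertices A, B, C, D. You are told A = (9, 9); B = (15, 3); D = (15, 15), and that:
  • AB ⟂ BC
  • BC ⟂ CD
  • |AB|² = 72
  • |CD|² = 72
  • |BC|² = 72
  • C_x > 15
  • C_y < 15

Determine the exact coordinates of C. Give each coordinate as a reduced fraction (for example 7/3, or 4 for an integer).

C = (21, 9)

1. C_x = 21  [[AB ⟂ BC ⇒ 6x-6y-72=0] ∩ [|C−(15, 15)|²=72]]
2. C_y = 9  [[AB ⟂ BC ⇒ 6x-6y-72=0] ∩ [|C−(15, 15)|²=72]]
   so C = (21, 9)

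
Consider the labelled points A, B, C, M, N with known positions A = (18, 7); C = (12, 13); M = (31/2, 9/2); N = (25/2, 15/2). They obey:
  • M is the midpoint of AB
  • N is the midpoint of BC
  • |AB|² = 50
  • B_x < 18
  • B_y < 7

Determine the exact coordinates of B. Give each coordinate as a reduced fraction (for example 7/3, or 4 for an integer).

B = (13, 2)

1. B_x = 13  [B = 2·M−A = 2·(31/2, 9/2)−(18, 7)]
2. B_y = 2  [B = 2·M−A = 2·(31/2, 9/2)−(18, 7)]
   so B = (13, 2)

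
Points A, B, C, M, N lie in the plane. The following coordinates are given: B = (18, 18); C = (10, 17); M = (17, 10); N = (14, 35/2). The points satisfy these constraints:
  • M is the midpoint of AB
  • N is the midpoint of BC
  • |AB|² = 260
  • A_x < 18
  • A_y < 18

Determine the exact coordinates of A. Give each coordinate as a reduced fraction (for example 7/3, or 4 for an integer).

A = (16, 2)

1. A_x = 16  [A = 2·M−B = 2·(17, 10)−(18, 18)]
2. A_y = 2  [A = 2·M−B = 2·(17, 10)−(18, 18)]
   so A = (16, 2)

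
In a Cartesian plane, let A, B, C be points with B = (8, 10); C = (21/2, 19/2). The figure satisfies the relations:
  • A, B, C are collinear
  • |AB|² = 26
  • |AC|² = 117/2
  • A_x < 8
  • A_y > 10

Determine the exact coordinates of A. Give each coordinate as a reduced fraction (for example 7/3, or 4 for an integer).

A = (3, 11)

1. A_x = 3  [[A, B, C are collinear ⇒ 1/2x+5/2y-29=0] ∩ [|A−(8, 10)|²=26]]
2. A_y = 11  [[A, B, C are collinear ⇒ 1/2x+5/2y-29=0] ∩ [|A−(8, 10)|²=26]]
   so A = (3, 11)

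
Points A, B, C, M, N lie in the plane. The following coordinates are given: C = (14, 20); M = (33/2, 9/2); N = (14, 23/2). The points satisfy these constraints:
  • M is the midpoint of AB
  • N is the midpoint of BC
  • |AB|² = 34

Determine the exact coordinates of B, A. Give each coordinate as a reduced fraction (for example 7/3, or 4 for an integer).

1. B_x = 14  [B = 2·N−C = 2·(14, 23/2)−(14, 20)]
2. B_y = 3  [B = 2·N−C = 2·(14, 23/2)−(14, 20)]
   so B = (14, 3)
3. A_x = 19  [A = 2·M−B = 2·(33/2, 9/2)−(14, 3)]
4. A_y = 6  [A = 2·M−B = 2·(33/2, 9/2)−(14, 3)]
   so A = (19, 6)

B = (14, 3)
A = (19, 6)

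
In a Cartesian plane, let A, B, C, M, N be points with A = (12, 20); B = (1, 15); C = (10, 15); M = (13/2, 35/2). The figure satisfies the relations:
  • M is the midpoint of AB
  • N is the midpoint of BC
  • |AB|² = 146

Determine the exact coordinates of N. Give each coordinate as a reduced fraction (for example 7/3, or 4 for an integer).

1. N_x = 11/2  [2·N = B+C = (1, 15)+(10, 15)]
2. N_y = 15  [2·N = B+C = (1, 15)+(10, 15)]
   so N = (11/2, 15)

N = (11/2, 15)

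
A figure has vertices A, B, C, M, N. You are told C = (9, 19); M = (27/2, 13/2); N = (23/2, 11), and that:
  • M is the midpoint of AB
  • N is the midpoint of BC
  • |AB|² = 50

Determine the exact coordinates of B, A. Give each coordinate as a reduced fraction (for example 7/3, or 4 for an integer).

B = (14, 3)
A = (13, 10)

1. B_x = 14  [B = 2·N−C = 2·(23/2, 11)−(9, 19)]
2. B_y = 3  [B = 2·N−C = 2·(23/2, 11)−(9, 19)]
   so B = (14, 3)
3. A_x = 13  [A = 2·M−B = 2·(27/2, 13/2)−(14, 3)]
4. A_y = 10  [A = 2·M−B = 2·(27/2, 13/2)−(14, 3)]
   so A = (13, 10)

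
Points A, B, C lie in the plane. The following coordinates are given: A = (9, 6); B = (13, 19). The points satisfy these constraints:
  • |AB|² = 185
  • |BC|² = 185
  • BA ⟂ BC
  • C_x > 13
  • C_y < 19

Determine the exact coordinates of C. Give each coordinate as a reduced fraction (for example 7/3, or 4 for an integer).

1. C_x = 26  [[BA ⟂ BC ⇒ -4x-13y+299=0] ∩ [|C−(13, 19)|²=185]]
2. C_y = 15  [[BA ⟂ BC ⇒ -4x-13y+299=0] ∩ [|C−(13, 19)|²=185]]
   so C = (26, 15)

C = (26, 15)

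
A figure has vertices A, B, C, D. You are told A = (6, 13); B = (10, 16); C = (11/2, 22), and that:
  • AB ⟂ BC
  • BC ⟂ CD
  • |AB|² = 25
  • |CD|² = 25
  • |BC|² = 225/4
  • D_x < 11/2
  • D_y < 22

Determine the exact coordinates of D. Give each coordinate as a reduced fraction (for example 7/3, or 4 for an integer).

D = (3/2, 19)

1. D_x = 3/2  [[BC ⟂ CD ⇒ -9/2x+6y-429/4=0] ∩ [|D−(11/2, 22)|²=25]]
2. D_y = 19  [[BC ⟂ CD ⇒ -9/2x+6y-429/4=0] ∩ [|D−(11/2, 22)|²=25]]
   so D = (3/2, 19)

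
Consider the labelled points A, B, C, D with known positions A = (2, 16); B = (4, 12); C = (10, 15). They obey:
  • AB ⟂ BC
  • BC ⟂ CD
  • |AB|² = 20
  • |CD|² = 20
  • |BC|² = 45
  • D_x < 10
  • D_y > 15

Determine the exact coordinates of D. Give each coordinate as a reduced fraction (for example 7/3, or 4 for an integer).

D = (8, 19)

1. D_x = 8  [[BC ⟂ CD ⇒ 6x+3y-105=0] ∩ [|D−(10, 15)|²=20]]
2. D_y = 19  [[BC ⟂ CD ⇒ 6x+3y-105=0] ∩ [|D−(10, 15)|²=20]]
   so D = (8, 19)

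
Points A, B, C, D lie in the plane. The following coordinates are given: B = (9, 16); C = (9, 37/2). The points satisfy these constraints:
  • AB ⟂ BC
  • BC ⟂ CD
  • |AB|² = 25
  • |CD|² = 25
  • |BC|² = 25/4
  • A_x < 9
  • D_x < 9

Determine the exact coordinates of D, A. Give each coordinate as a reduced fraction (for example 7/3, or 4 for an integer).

1. D_x = 4  [[BC ⟂ CD ⇒ 5/2y-185/4=0] ∩ [|D−(9, 37/2)|²=25]]
2. D_y = 37/2  [[BC ⟂ CD ⇒ 5/2y-185/4=0] ∩ [|D−(9, 37/2)|²=25]]
   so D = (4, 37/2)
3. A_x = 4  [[AB ⟂ BC ⇒ -5/2y+40=0] ∩ [|A−(9, 16)|²=25]]
4. A_y = 16  [[AB ⟂ BC ⇒ -5/2y+40=0] ∩ [|A−(9, 16)|²=25]]
   so A = (4, 16)

D = (4, 37/2)
A = (4, 16)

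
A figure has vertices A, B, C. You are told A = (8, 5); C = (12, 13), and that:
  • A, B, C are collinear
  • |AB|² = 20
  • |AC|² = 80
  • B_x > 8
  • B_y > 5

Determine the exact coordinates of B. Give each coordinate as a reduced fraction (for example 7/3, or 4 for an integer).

1. B_x = 10  [[A, B, C are collinear ⇒ 8x-4y-44=0] ∩ [|B−(8, 5)|²=20]]
2. B_y = 9  [[A, B, C are collinear ⇒ 8x-4y-44=0] ∩ [|B−(8, 5)|²=20]]
   so B = (10, 9)

B = (10, 9)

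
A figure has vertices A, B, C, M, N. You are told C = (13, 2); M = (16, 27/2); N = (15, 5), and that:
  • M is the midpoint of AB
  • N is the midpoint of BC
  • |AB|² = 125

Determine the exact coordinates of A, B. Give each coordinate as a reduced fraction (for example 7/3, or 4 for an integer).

1. B_x = 17  [B = 2·N−C = 2·(15, 5)−(13, 2)]
2. B_y = 8  [B = 2·N−C = 2·(15, 5)−(13, 2)]
   so B = (17, 8)
3. A_x = 15  [A = 2·M−B = 2·(16, 27/2)−(17, 8)]
4. A_y = 19  [A = 2·M−B = 2·(16, 27/2)−(17, 8)]
   so A = (15, 19)

A = (15, 19)
B = (17, 8)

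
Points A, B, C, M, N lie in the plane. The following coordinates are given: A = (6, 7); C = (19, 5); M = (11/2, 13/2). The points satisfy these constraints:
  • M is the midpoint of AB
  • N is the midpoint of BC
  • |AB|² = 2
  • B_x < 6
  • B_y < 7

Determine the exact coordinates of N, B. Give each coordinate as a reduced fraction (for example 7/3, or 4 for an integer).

N = (12, 11/2)
B = (5, 6)

1. B_x = 5  [B = 2·M−A = 2·(11/2, 13/2)−(6, 7)]
2. B_y = 6  [B = 2·M−A = 2·(11/2, 13/2)−(6, 7)]
   so B = (5, 6)
3. N_x = 12  [2·N = B+C = (5, 6)+(19, 5)]
4. N_y = 11/2  [2·N = B+C = (5, 6)+(19, 5)]
   so N = (12, 11/2)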